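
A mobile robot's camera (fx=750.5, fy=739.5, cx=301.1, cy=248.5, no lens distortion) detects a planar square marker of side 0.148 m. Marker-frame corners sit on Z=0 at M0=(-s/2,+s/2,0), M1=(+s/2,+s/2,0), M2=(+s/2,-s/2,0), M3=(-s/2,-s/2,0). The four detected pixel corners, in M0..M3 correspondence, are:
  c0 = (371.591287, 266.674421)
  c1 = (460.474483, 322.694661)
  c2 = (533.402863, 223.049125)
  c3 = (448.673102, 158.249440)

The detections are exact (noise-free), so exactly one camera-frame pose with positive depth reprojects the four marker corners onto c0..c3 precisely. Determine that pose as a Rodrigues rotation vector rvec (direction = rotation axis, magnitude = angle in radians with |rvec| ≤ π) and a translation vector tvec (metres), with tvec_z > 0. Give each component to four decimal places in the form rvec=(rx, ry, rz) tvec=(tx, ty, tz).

rvec=(0.2294, -0.4105, 0.5690) tvec=(0.1772, -0.0050, 0.8650)

Intrinsics K: fx=750.5, fy=739.5, cx=301.1, cy=248.5
Marker side s = 0.148 m; corners in marker frame (Z=0):
  M0 = (-0.0740, +0.0740, 0)
  M1 = (+0.0740, +0.0740, 0)
  M2 = (+0.0740, -0.0740, 0)
  M3 = (-0.0740, -0.0740, 0)
Detected image corners:
  c0 = (371.591287, 266.674421) px
  c1 = (460.474483, 322.694661) px
  c2 = (533.402863, 223.049125) px
  c3 = (448.673102, 158.249440) px
Planar DLT: solve 8×8 A·h = b for H (H[2,2]=1):
  H  [+815.54685 -455.11056 +454.84342]
  H  [+530.40192 +729.20483 +244.22918]
  H  [+0.50470 +0.11280 +1.00000]
B = K⁻¹H; ‖b₁‖=1.156038, ‖b₂‖=1.156038; λ = 2/(‖b₁‖+‖b₂‖) = 0.865024, sign → tz>0 ⇒ λ=+0.865024
r₁ = λ·B[:,0] = (+0.76484,+0.47373,+0.43658); r₂ = λ·B[:,1] = (-0.56370,+0.82019,+0.09757)
r₃ = r₁×r₂ = (-0.31186,-0.32073,+0.89436); SVD([r₁ r₂ r₃]) → R = UVᵀ:
  R  [+0.76484 -0.56370 -0.31186]
  R  [+0.47373 +0.82019 -0.32073]
  R  [+0.43658 +0.09757 +0.89436]
t = (+0.17720, -0.00500, +0.86502) m
tr R = 2.479396; θ = arccos((tr R − 1)/2) = 0.738175 rad = 42.294°
axis k = ((R−Rᵀ)₃₂, (R−Rᵀ)₁₃, (R−Rᵀ)₂₁) / (2 sinθ) = (+0.310799, -0.556094, +0.770820)
rvec = θ·k = (+0.229424, -0.410494, +0.569000)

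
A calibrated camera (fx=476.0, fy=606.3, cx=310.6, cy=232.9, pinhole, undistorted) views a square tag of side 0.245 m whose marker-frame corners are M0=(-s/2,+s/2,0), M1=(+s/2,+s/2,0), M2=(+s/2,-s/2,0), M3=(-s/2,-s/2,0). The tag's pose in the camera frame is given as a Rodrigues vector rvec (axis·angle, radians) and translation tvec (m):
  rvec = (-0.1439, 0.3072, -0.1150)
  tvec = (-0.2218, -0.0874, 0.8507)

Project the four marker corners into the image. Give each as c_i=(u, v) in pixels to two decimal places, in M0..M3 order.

Intrinsics K: fx=476.0, fy=606.3, cx=310.6, cy=232.9
Marker side s = 0.245 m; corners in marker frame (Z=0):
  M0 = (-0.1225, +0.1225, 0)
  M1 = (+0.1225, +0.1225, 0)
  M2 = (+0.1225, -0.1225, 0)
  M3 = (-0.1225, -0.1225, 0)
rvec = (-0.1439, 0.3072, -0.1150), |rvec| = θ = 0.35820 rad = 20.523°
Rodrigues: sinθ=0.35058, 1−cosθ=0.06347; R = I + sinθ·[k]× + (1−cosθ)·[k]×²:
    [+0.94677 +0.09069 +0.30886]
    [-0.13442 +0.98321 +0.12337]
    [-0.29249 -0.15832 +0.94307]
t = (-0.2218, -0.0874, 0.8507) m
M0: Pc = R·M0+t = (-0.32667, +0.04951, +0.86714); u = 476.0·(-0.32667)/0.86714 + 310.6 = 131.2796, v = 606.3·(+0.04951)/0.86714 + 232.9 = 267.5179
M1: Pc = R·M1+t = (-0.09471, +0.01658, +0.79548); u = 476.0·(-0.09471)/0.79548 + 310.6 = 253.9266, v = 606.3·(+0.01658)/0.79548 + 232.9 = 245.5346
M2: Pc = R·M2+t = (-0.11693, -0.22431, +0.83426); u = 476.0·(-0.11693)/0.83426 + 310.6 = 243.8844, v = 606.3·(-0.22431)/0.83426 + 232.9 = 69.8826
M3: Pc = R·M3+t = (-0.34889, -0.19138, +0.90592); u = 476.0·(-0.34889)/0.90592 + 310.6 = 127.2829, v = 606.3·(-0.19138)/0.90592 + 232.9 = 104.8188

c0=(131.28, 267.52) c1=(253.93, 245.53) c2=(243.88, 69.88) c3=(127.28, 104.82)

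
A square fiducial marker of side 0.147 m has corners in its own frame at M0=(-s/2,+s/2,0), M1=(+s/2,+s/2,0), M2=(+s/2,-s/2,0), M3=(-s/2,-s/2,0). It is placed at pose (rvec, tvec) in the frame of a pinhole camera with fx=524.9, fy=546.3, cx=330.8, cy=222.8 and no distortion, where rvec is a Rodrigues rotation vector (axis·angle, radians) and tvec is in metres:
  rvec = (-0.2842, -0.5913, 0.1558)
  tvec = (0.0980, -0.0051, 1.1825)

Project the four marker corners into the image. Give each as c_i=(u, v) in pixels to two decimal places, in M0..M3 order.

c0=(346.28, 246.25) c1=(398.07, 259.82) c2=(399.56, 197.18) c3=(349.87, 179.98)

Intrinsics K: fx=524.9, fy=546.3, cx=330.8, cy=222.8
Marker side s = 0.147 m; corners in marker frame (Z=0):
  M0 = (-0.0735, +0.0735, 0)
  M1 = (+0.0735, +0.0735, 0)
  M2 = (+0.0735, -0.0735, 0)
  M3 = (-0.0735, -0.0735, 0)
rvec = (-0.2842, -0.5913, 0.1558), |rvec| = θ = 0.67430 rad = 38.634°
Rodrigues: sinθ=0.62435, 1−cosθ=0.21886; R = I + sinθ·[k]× + (1−cosθ)·[k]×²:
    [+0.82002 -0.06337 -0.56881]
    [+0.22515 +0.94944 +0.21880]
    [+0.52619 -0.30749 +0.79283]
t = (0.0980, -0.0051, 1.1825) m
M0: Pc = R·M0+t = (+0.03307, +0.04814, +1.12122); u = 524.9·(+0.03307)/1.12122 + 330.8 = 346.2819, v = 546.3·(+0.04814)/1.12122 + 222.8 = 246.2533
M1: Pc = R·M1+t = (+0.15361, +0.08123, +1.19857); u = 524.9·(+0.15361)/1.19857 + 330.8 = 398.0732, v = 546.3·(+0.08123)/1.19857 + 222.8 = 259.8249
M2: Pc = R·M2+t = (+0.16293, -0.05834, +1.24378); u = 524.9·(+0.16293)/1.24378 + 330.8 = 399.5597, v = 546.3·(-0.05834)/1.24378 + 222.8 = 197.1775
M3: Pc = R·M3+t = (+0.04239, -0.09143, +1.16643); u = 524.9·(+0.04239)/1.16643 + 330.8 = 349.8741, v = 546.3·(-0.09143)/1.16643 + 222.8 = 179.9775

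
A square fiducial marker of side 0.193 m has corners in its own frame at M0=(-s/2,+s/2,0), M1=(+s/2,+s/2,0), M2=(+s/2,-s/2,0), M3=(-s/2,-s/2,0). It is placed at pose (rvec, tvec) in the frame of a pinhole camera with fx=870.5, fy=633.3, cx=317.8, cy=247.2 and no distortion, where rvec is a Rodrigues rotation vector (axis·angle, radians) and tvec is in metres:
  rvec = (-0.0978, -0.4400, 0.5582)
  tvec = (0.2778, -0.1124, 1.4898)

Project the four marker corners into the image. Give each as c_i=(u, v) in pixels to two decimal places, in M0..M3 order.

Intrinsics K: fx=870.5, fy=633.3, cx=317.8, cy=247.2
Marker side s = 0.193 m; corners in marker frame (Z=0):
  M0 = (-0.0965, +0.0965, 0)
  M1 = (+0.0965, +0.0965, 0)
  M2 = (+0.0965, -0.0965, 0)
  M3 = (-0.0965, -0.0965, 0)
rvec = (-0.0978, -0.4400, 0.5582), |rvec| = θ = 0.71746 rad = 41.108°
Rodrigues: sinθ=0.65747, 1−cosθ=0.24652; R = I + sinθ·[k]× + (1−cosθ)·[k]×²:
    [+0.75806 -0.49092 -0.42936]
    [+0.53214 +0.84619 -0.02800]
    [+0.37707 -0.20725 +0.90270]
t = (0.2778, -0.1124, 1.4898) m
M0: Pc = R·M0+t = (+0.15727, -0.08209, +1.43341); u = 870.5·(+0.15727)/1.43341 + 317.8 = 413.3110, v = 633.3·(-0.08209)/1.43341 + 247.2 = 210.9301
M1: Pc = R·M1+t = (+0.30358, +0.02061, +1.50619); u = 870.5·(+0.30358)/1.50619 + 317.8 = 493.2532, v = 633.3·(+0.02061)/1.50619 + 247.2 = 255.8654
M2: Pc = R·M2+t = (+0.39833, -0.14271, +1.54619); u = 870.5·(+0.39833)/1.54619 + 317.8 = 542.0569, v = 633.3·(-0.14271)/1.54619 + 247.2 = 188.7490
M3: Pc = R·M3+t = (+0.25202, -0.24541, +1.47341); u = 870.5·(+0.25202)/1.47341 + 317.8 = 466.6955, v = 633.3·(-0.24541)/1.47341 + 247.2 = 141.7186

c0=(413.31, 210.93) c1=(493.25, 255.87) c2=(542.06, 188.75) c3=(466.70, 141.72)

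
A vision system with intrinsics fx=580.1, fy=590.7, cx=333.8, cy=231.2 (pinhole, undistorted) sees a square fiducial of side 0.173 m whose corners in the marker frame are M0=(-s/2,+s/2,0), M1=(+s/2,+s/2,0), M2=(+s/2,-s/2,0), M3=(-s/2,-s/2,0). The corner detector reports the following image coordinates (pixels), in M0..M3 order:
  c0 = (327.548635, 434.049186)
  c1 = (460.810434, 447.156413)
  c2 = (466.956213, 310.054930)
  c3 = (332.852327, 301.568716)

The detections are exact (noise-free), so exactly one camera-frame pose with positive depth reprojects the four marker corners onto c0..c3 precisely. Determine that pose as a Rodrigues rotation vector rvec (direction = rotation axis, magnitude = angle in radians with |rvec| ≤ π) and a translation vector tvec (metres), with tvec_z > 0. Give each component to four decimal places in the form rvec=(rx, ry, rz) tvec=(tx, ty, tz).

Intrinsics K: fx=580.1, fy=590.7, cx=333.8, cy=231.2
Marker side s = 0.173 m; corners in marker frame (Z=0):
  M0 = (-0.0865, +0.0865, 0)
  M1 = (+0.0865, +0.0865, 0)
  M2 = (+0.0865, -0.0865, 0)
  M3 = (-0.0865, -0.0865, 0)
Detected image corners:
  c0 = (327.548635, 434.049186) px
  c1 = (460.810434, 447.156413) px
  c2 = (466.956213, 310.054930) px
  c3 = (332.852327, 301.568716) px
Planar DLT: solve 8×8 A·h = b for H (H[2,2]=1):
  H  [+693.16186 -21.99924 +395.87637]
  H  [-12.34819 +789.29330 +373.27597]
  H  [-0.20040 +0.02783 +1.00000]
B = K⁻¹H; ‖b₁‖=1.326696, ‖b₂‖=1.326696; λ = 2/(‖b₁‖+‖b₂‖) = 0.753752, sign → tz>0 ⇒ λ=+0.753752
r₁ = λ·B[:,0] = (+0.98757,+0.04336,-0.15105); r₂ = λ·B[:,1] = (-0.04066,+0.99895,+0.02098)
r₃ = r₁×r₂ = (+0.15180,-0.01458,+0.98830); SVD([r₁ r₂ r₃]) → R = UVᵀ:
  R  [+0.98757 -0.04066 +0.15180]
  R  [+0.04336 +0.99895 -0.01458]
  R  [-0.15105 +0.02098 +0.98830]
t = (+0.08066, +0.18129, +0.75375) m
tr R = 2.974832; θ = arccos((tr R − 1)/2) = 0.158813 rad = 9.099°
axis k = ((R−Rᵀ)₃₂, (R−Rᵀ)₁₃, (R−Rᵀ)₂₁) / (2 sinθ) = (+0.112402, +0.957498, +0.265637)
rvec = θ·k = (+0.017851, +0.152063, +0.042186)

rvec=(0.0179, 0.1521, 0.0422) tvec=(0.0807, 0.1813, 0.7538)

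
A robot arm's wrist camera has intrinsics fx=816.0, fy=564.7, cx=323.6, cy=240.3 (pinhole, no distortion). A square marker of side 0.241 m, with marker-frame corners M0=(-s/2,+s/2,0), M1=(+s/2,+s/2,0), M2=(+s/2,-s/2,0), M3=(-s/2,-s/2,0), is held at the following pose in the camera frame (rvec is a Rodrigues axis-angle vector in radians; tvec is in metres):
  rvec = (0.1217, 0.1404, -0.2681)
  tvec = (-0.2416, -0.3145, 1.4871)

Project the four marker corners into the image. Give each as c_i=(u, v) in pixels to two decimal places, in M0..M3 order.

c0=(149.48, 177.62) c1=(271.90, 152.62) c2=(234.33, 61.73) c3=(110.85, 89.40)

Intrinsics K: fx=816.0, fy=564.7, cx=323.6, cy=240.3
Marker side s = 0.241 m; corners in marker frame (Z=0):
  M0 = (-0.1205, +0.1205, 0)
  M1 = (+0.1205, +0.1205, 0)
  M2 = (+0.1205, -0.1205, 0)
  M3 = (-0.1205, -0.1205, 0)
rvec = (0.1217, 0.1404, -0.2681), |rvec| = θ = 0.32619 rad = 18.689°
Rodrigues: sinθ=0.32044, 1−cosθ=0.05273; R = I + sinθ·[k]× + (1−cosθ)·[k]×²:
    [+0.95461 +0.27184 +0.12175]
    [-0.25490 +0.95704 -0.13821]
    [-0.15409 +0.10090 +0.98289]
t = (-0.2416, -0.3145, 1.4871) m
M0: Pc = R·M0+t = (-0.32387, -0.16846, +1.51783); u = 816.0·(-0.32387)/1.51783 + 323.6 = 149.4819, v = 564.7·(-0.16846)/1.51783 + 240.3 = 177.6249
M1: Pc = R·M1+t = (-0.09381, -0.22989, +1.48069); u = 816.0·(-0.09381)/1.48069 + 323.6 = 271.9002, v = 564.7·(-0.22989)/1.48069 + 240.3 = 152.6244
M2: Pc = R·M2+t = (-0.15933, -0.46054, +1.45637); u = 816.0·(-0.15933)/1.45637 + 323.6 = 234.3302, v = 564.7·(-0.46054)/1.45637 + 240.3 = 61.7288
M3: Pc = R·M3+t = (-0.38939, -0.39911, +1.49351); u = 816.0·(-0.38939)/1.49351 + 323.6 = 110.8530, v = 564.7·(-0.39911)/1.49351 + 240.3 = 89.3965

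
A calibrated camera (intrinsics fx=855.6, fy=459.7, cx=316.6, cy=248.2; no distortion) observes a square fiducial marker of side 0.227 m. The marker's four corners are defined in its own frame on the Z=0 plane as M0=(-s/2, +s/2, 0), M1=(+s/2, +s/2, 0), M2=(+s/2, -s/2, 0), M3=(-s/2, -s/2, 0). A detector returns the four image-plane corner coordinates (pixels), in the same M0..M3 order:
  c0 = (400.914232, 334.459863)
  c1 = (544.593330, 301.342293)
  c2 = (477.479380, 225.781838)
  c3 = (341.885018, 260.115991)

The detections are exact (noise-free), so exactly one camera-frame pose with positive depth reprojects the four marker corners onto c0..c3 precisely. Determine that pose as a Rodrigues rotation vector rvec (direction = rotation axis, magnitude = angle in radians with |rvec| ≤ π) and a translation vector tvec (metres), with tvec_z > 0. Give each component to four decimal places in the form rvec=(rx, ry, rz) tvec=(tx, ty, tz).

rvec=(-0.1931, 0.2474, -0.4200) tvec=(0.1822, 0.0877, 1.2700)

Intrinsics K: fx=855.6, fy=459.7, cx=316.6, cy=248.2
Marker side s = 0.227 m; corners in marker frame (Z=0):
  M0 = (-0.1135, +0.1135, 0)
  M1 = (+0.1135, +0.1135, 0)
  M2 = (+0.1135, -0.1135, 0)
  M3 = (-0.1135, -0.1135, 0)
Detected image corners:
  c0 = (400.914232, 334.459863) px
  c1 = (544.593330, 301.342293) px
  c2 = (477.479380, 225.781838) px
  c3 = (341.885018, 260.115991) px
Planar DLT: solve 8×8 A·h = b for H (H[2,2]=1):
  H  [+546.46139 +195.85082 +439.32858]
  H  [-192.04050 +278.22232 +279.93381]
  H  [-0.15481 -0.18513 +1.00000]
B = K⁻¹H; ‖b₁‖=0.787408, ‖b₂‖=0.787408; λ = 2/(‖b₁‖+‖b₂‖) = 1.269990, sign → tz>0 ⇒ λ=+1.269990
r₁ = λ·B[:,0] = (+0.88388,-0.42439,-0.19660); r₂ = λ·B[:,1] = (+0.37771,+0.89558,-0.23512)
r₃ = r₁×r₂ = (+0.27586,+0.13356,+0.95187); SVD([r₁ r₂ r₃]) → R = UVᵀ:
  R  [+0.88388 +0.37771 +0.27586]
  R  [-0.42439 +0.89558 +0.13356]
  R  [-0.19660 -0.23512 +0.95187]
t = (+0.18217, +0.08767, +1.26999) m
tr R = 2.731328; θ = arccos((tr R − 1)/2) = 0.524321 rad = 30.041°
axis k = ((R−Rᵀ)₃₂, (R−Rᵀ)₁₃, (R−Rᵀ)₂₁) / (2 sinθ) = (-0.368215, +0.471871, -0.801096)
rvec = θ·k = (-0.193063, +0.247412, -0.420032)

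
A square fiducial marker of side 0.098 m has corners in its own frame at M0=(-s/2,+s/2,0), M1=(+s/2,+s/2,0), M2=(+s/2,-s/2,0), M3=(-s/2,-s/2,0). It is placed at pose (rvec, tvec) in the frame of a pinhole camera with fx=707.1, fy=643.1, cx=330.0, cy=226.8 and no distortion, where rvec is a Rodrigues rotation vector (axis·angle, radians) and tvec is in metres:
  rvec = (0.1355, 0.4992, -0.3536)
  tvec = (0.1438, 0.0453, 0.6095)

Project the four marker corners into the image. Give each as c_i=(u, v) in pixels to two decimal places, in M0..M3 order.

Intrinsics K: fx=707.1, fy=643.1, cx=330.0, cy=226.8
Marker side s = 0.098 m; corners in marker frame (Z=0):
  M0 = (-0.0490, +0.0490, 0)
  M1 = (+0.0490, +0.0490, 0)
  M2 = (+0.0490, -0.0490, 0)
  M3 = (-0.0490, -0.0490, 0)
rvec = (0.1355, 0.4992, -0.3536), |rvec| = θ = 0.62657 rad = 35.900°
Rodrigues: sinθ=0.58637, 1−cosθ=0.18996; R = I + sinθ·[k]× + (1−cosθ)·[k]×²:
    [+0.81893 +0.36364 +0.44399]
    [-0.29818 +0.93062 -0.21221]
    [-0.49035 +0.04140 +0.87054]
t = (0.1438, 0.0453, 0.6095) m
M0: Pc = R·M0+t = (+0.12149, +0.10551, +0.63556); u = 707.1·(+0.12149)/0.63556 + 330.0 = 465.1673, v = 643.1·(+0.10551)/0.63556 + 226.8 = 333.5638
M1: Pc = R·M1+t = (+0.20175, +0.07629, +0.58750); u = 707.1·(+0.20175)/0.58750 + 330.0 = 572.8156, v = 643.1·(+0.07629)/0.58750 + 226.8 = 310.3090
M2: Pc = R·M2+t = (+0.16611, -0.01491, +0.58344); u = 707.1·(+0.16611)/0.58344 + 330.0 = 531.3142, v = 643.1·(-0.01491)/0.58344 + 226.8 = 210.3640
M3: Pc = R·M3+t = (+0.08585, +0.01431, +0.63150); u = 707.1·(+0.08585)/0.63150 + 330.0 = 426.1324, v = 643.1·(+0.01431)/0.63150 + 226.8 = 241.3736

c0=(465.17, 333.56) c1=(572.82, 310.31) c2=(531.31, 210.36) c3=(426.13, 241.37)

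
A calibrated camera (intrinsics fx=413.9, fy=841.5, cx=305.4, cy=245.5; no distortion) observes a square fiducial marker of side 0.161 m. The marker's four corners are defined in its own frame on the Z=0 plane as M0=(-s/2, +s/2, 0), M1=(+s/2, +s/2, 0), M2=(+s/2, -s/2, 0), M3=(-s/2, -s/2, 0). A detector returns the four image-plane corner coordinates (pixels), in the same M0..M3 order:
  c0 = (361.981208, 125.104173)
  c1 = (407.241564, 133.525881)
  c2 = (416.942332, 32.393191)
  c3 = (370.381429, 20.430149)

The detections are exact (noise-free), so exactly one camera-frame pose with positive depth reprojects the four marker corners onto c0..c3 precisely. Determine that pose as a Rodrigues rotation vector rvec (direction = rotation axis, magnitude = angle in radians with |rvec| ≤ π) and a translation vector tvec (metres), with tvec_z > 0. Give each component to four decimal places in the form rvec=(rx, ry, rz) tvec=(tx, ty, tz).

rvec=(0.3027, -0.2490, 0.0882) tvec=(0.2693, -0.2628, 1.3268)

Intrinsics K: fx=413.9, fy=841.5, cx=305.4, cy=245.5
Marker side s = 0.161 m; corners in marker frame (Z=0):
  M0 = (-0.0805, +0.0805, 0)
  M1 = (+0.0805, +0.0805, 0)
  M2 = (+0.0805, -0.0805, 0)
  M3 = (-0.0805, -0.0805, 0)
Detected image corners:
  c0 = (361.981208, 125.104173) px
  c1 = (407.241564, 133.525881) px
  c2 = (416.942332, 32.393191) px
  c3 = (370.381429, 20.430149) px
Planar DLT: solve 8×8 A·h = b for H (H[2,2]=1):
  H  [+360.02384 +26.96335 +389.41455]
  H  [+78.11107 +655.63655 +78.82833]
  H  [+0.19257 +0.21391 +1.00000]
B = K⁻¹H; ‖b₁‖=0.753684, ‖b₂‖=0.753684; λ = 2/(‖b₁‖+‖b₂‖) = 1.326816, sign → tz>0 ⇒ λ=+1.326816
r₁ = λ·B[:,0] = (+0.96559,+0.04862,+0.25550); r₂ = λ·B[:,1] = (-0.12298,+0.95096,+0.28382)
r₃ = r₁×r₂ = (-0.22917,-0.30547,+0.92421); SVD([r₁ r₂ r₃]) → R = UVᵀ:
  R  [+0.96559 -0.12298 -0.22917]
  R  [+0.04862 +0.95096 -0.30547]
  R  [+0.25550 +0.28382 +0.92421]
t = (+0.26932, -0.26280, +1.32682) m
tr R = 2.840756; θ = arccos((tr R − 1)/2) = 0.401750 rad = 23.019°
axis k = ((R−Rᵀ)₃₂, (R−Rᵀ)₁₃, (R−Rᵀ)₂₁) / (2 sinθ) = (+0.753514, -0.619733, +0.219426)
rvec = θ·k = (+0.302725, -0.248978, +0.088154)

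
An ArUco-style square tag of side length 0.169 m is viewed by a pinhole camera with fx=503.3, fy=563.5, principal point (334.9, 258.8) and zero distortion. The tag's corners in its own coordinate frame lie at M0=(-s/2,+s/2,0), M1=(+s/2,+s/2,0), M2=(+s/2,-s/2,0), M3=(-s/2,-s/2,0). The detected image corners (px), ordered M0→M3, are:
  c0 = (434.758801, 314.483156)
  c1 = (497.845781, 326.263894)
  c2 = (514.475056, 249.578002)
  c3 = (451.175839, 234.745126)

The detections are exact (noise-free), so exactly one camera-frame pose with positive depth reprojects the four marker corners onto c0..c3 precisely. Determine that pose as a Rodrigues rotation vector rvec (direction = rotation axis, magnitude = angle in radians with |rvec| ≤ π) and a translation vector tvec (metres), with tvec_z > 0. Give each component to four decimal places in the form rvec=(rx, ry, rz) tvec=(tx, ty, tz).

rvec=(0.1172, -0.2512, 0.1937) tvec=(0.3294, 0.0479, 1.1827)

Intrinsics K: fx=503.3, fy=563.5, cx=334.9, cy=258.8
Marker side s = 0.169 m; corners in marker frame (Z=0):
  M0 = (-0.0845, +0.0845, 0)
  M1 = (+0.0845, +0.0845, 0)
  M2 = (+0.0845, -0.0845, 0)
  M3 = (-0.0845, -0.0845, 0)
Detected image corners:
  c0 = (434.758801, 314.483156) px
  c1 = (497.845781, 326.263894) px
  c2 = (514.475056, 249.578002) px
  c3 = (451.175839, 234.745126) px
Planar DLT: solve 8×8 A·h = b for H (H[2,2]=1):
  H  [+477.29804 -61.32022 +475.09184]
  H  [+139.95088 +484.23668 +281.64390]
  H  [+0.21784 +0.07683 +1.00000]
B = K⁻¹H; ‖b₁‖=0.845505, ‖b₂‖=0.845505; λ = 2/(‖b₁‖+‖b₂‖) = 1.182725, sign → tz>0 ⇒ λ=+1.182725
r₁ = λ·B[:,0] = (+0.95018,+0.17541,+0.25764); r₂ = λ·B[:,1] = (-0.20457,+0.97463,+0.09087)
r₃ = r₁×r₂ = (-0.23517,-0.13905,+0.96196); SVD([r₁ r₂ r₃]) → R = UVᵀ:
  R  [+0.95018 -0.20457 -0.23517]
  R  [+0.17541 +0.97463 -0.13905]
  R  [+0.25764 +0.09087 +0.96196]
t = (+0.32944, +0.04795, +1.18273) m
tr R = 2.886768; θ = arccos((tr R − 1)/2) = 0.338108 rad = 19.372°
axis k = ((R−Rᵀ)₃₂, (R−Rᵀ)₁₃, (R−Rᵀ)₂₁) / (2 sinθ) = (+0.346574, -0.742848, +0.572768)
rvec = θ·k = (+0.117180, -0.251163, +0.193658)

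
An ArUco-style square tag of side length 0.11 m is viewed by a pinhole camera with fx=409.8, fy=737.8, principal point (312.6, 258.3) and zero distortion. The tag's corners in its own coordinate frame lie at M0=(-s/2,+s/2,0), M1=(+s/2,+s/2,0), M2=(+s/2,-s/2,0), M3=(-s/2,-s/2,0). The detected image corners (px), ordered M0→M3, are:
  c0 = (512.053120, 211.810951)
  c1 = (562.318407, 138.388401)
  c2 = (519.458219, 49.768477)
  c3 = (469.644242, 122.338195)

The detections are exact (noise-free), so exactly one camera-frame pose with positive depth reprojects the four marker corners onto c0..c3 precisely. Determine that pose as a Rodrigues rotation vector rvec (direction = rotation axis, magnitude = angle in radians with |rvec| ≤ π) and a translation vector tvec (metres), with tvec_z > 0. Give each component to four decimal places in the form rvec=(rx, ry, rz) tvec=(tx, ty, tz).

rvec=(-0.0644, 0.0140, -0.6795) tvec=(0.3456, -0.1209, 0.6971)

Intrinsics K: fx=409.8, fy=737.8, cx=312.6, cy=258.3
Marker side s = 0.11 m; corners in marker frame (Z=0):
  M0 = (-0.0550, +0.0550, 0)
  M1 = (+0.0550, +0.0550, 0)
  M2 = (+0.0550, -0.0550, 0)
  M3 = (-0.0550, -0.0550, 0)
Detected image corners:
  c0 = (512.053120, 211.810951) px
  c1 = (562.318407, 138.388401) px
  c2 = (519.458219, 49.768477) px
  c3 = (469.644242, 122.338195) px
Planar DLT: solve 8×8 A·h = b for H (H[2,2]=1):
  H  [+460.92576 +340.15323 +515.77677]
  H  [-662.05520 +797.50302 +130.32787]
  H  [+0.01169 -0.09195 +1.00000]
B = K⁻¹H; ‖b₁‖=1.434508, ‖b₂‖=1.434508; λ = 2/(‖b₁‖+‖b₂‖) = 0.697103, sign → tz>0 ⇒ λ=+0.697103
r₁ = λ·B[:,0] = (+0.77786,-0.62839,+0.00815); r₂ = λ·B[:,1] = (+0.62752,+0.77595,-0.06410)
r₃ = r₁×r₂ = (+0.03396,+0.05497,+0.99791); SVD([r₁ r₂ r₃]) → R = UVᵀ:
  R  [+0.77786 +0.62752 +0.03396]
  R  [-0.62839 +0.77595 +0.05497]
  R  [+0.00815 -0.06410 +0.99791]
t = (+0.34562, -0.12091, +0.69710) m
tr R = 2.551720; θ = arccos((tr R − 1)/2) = 0.682719 rad = 39.117°
axis k = ((R−Rᵀ)₃₂, (R−Rᵀ)₁₃, (R−Rᵀ)₂₁) / (2 sinθ) = (-0.094367, +0.020453, -0.995327)
rvec = θ·k = (-0.064426, +0.013963, -0.679529)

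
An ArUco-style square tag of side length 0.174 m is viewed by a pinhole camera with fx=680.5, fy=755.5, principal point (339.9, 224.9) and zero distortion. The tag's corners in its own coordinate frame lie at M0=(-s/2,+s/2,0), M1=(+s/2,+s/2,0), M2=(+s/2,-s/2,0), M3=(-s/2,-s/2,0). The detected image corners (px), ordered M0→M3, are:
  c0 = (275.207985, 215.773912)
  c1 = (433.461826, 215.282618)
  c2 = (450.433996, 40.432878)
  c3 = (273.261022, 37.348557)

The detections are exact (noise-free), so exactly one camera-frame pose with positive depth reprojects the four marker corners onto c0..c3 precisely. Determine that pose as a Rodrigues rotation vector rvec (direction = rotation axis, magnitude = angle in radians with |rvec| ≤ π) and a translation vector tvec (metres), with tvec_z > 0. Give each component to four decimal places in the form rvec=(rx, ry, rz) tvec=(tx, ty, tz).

Intrinsics K: fx=680.5, fy=755.5, cx=339.9, cy=224.9
Marker side s = 0.174 m; corners in marker frame (Z=0):
  M0 = (-0.0870, +0.0870, 0)
  M1 = (+0.0870, +0.0870, 0)
  M2 = (+0.0870, -0.0870, 0)
  M3 = (-0.0870, -0.0870, 0)
Detected image corners:
  c0 = (275.207985, 215.773912) px
  c1 = (433.461826, 215.282618) px
  c2 = (450.433996, 40.432878) px
  c3 = (273.261022, 37.348557) px
Planar DLT: solve 8×8 A·h = b for H (H[2,2]=1):
  H  [+1000.72232 +190.24063 +358.69146]
  H  [+21.05642 +1098.16567 +132.23563]
  H  [+0.11154 +0.65331 +1.00000]
B = K⁻¹H; ‖b₁‖=1.419256, ‖b₂‖=1.419256; λ = 2/(‖b₁‖+‖b₂‖) = 0.704595, sign → tz>0 ⇒ λ=+0.704595
r₁ = λ·B[:,0] = (+0.99690,-0.00376,+0.07859); r₂ = λ·B[:,1] = (-0.03295,+0.88714,+0.46032)
r₃ = r₁×r₂ = (-0.07145,-0.46148,+0.88427); SVD([r₁ r₂ r₃]) → R = UVᵀ:
  R  [+0.99690 -0.03295 -0.07145]
  R  [-0.00376 +0.88714 -0.46148]
  R  [+0.07859 +0.46032 +0.88427]
t = (+0.01946, -0.08642, +0.70459) m
tr R = 2.768311; θ = arccos((tr R − 1)/2) = 0.486113 rad = 27.852°
axis k = ((R−Rᵀ)₃₂, (R−Rᵀ)₁₃, (R−Rᵀ)₂₁) / (2 sinθ) = (+0.986528, -0.160580, +0.031237)
rvec = θ·k = (+0.479564, -0.078060, +0.015185)

rvec=(0.4796, -0.0781, 0.0152) tvec=(0.0195, -0.0864, 0.7046)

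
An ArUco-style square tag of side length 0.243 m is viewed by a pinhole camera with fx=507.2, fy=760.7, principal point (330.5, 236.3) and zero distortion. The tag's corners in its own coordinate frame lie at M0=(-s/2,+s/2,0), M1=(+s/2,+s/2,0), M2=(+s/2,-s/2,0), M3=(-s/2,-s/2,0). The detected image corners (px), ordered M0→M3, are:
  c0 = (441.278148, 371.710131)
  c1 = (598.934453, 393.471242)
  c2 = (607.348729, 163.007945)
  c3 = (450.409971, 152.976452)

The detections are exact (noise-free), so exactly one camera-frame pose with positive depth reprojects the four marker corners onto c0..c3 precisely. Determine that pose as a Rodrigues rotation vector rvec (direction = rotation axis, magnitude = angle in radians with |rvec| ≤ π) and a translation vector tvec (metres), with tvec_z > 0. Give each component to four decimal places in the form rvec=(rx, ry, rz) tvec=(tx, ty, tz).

rvec=(-0.0311, 0.1750, 0.0659) tvec=(0.3113, 0.0361, 0.8223)

Intrinsics K: fx=507.2, fy=760.7, cx=330.5, cy=236.3
Marker side s = 0.243 m; corners in marker frame (Z=0):
  M0 = (-0.1215, +0.1215, 0)
  M1 = (+0.1215, +0.1215, 0)
  M2 = (+0.1215, -0.1215, 0)
  M3 = (-0.1215, -0.1215, 0)
Detected image corners:
  c0 = (441.278148, 371.710131) px
  c1 = (598.934453, 393.471242) px
  c2 = (607.348729, 163.007945) px
  c3 = (450.409971, 152.976452) px
Planar DLT: solve 8×8 A·h = b for H (H[2,2]=1):
  H  [+535.72437 -52.21079 +522.47617]
  H  [+7.82293 +915.36849 +269.66795]
  H  [-0.21275 -0.03064 +1.00000]
B = K⁻¹H; ‖b₁‖=1.216062, ‖b₂‖=1.216062; λ = 2/(‖b₁‖+‖b₂‖) = 0.822326, sign → tz>0 ⇒ λ=+0.822326
r₁ = λ·B[:,0] = (+0.98257,+0.06280,-0.17495); r₂ = λ·B[:,1] = (-0.06823,+0.99735,-0.02519)
r₃ = r₁×r₂ = (+0.17290,+0.03669,+0.98426); SVD([r₁ r₂ r₃]) → R = UVᵀ:
  R  [+0.98257 -0.06823 +0.17290]
  R  [+0.06280 +0.99735 +0.03669]
  R  [-0.17495 -0.02519 +0.98426]
t = (+0.31125, +0.03607, +0.82233) m
tr R = 2.964179; θ = arccos((tr R − 1)/2) = 0.189548 rad = 10.860°
axis k = ((R−Rᵀ)₃₂, (R−Rᵀ)₁₃, (R−Rᵀ)₂₁) / (2 sinθ) = (-0.164232, +0.923100, +0.347728)
rvec = θ·k = (-0.031130, +0.174972, +0.065911)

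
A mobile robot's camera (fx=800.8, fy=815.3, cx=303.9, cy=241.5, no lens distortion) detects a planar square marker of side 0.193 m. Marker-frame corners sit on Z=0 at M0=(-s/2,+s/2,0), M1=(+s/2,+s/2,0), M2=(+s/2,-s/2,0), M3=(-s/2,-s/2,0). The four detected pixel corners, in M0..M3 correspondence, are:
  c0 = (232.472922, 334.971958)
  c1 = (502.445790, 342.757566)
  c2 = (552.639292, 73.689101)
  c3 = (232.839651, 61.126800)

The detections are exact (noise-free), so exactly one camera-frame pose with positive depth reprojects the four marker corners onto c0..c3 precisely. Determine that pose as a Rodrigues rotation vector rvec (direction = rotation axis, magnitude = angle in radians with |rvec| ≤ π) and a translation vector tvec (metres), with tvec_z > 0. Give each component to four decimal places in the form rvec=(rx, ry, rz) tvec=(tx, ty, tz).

Intrinsics K: fx=800.8, fy=815.3, cx=303.9, cy=241.5
Marker side s = 0.193 m; corners in marker frame (Z=0):
  M0 = (-0.0965, +0.0965, 0)
  M1 = (+0.0965, +0.0965, 0)
  M2 = (+0.0965, -0.0965, 0)
  M3 = (-0.0965, -0.0965, 0)
Detected image corners:
  c0 = (232.472922, 334.971958) px
  c1 = (502.445790, 342.757566) px
  c2 = (552.639292, 73.689101) px
  c3 = (232.839651, 61.126800) px
Planar DLT: solve 8×8 A·h = b for H (H[2,2]=1):
  H  [+1539.05220 +202.95894 +379.85316]
  H  [+63.48064 +1585.29932 +214.69721]
  H  [+0.05817 +0.88048 +1.00000]
B = K⁻¹H; ‖b₁‖=1.901674, ‖b₂‖=1.901674; λ = 2/(‖b₁‖+‖b₂‖) = 0.525853, sign → tz>0 ⇒ λ=+0.525853
r₁ = λ·B[:,0] = (+0.99902,+0.03188,+0.03059); r₂ = λ·B[:,1] = (-0.04243,+0.88534,+0.46300)
r₃ = r₁×r₂ = (-0.01232,-0.46385,+0.88583); SVD([r₁ r₂ r₃]) → R = UVᵀ:
  R  [+0.99902 -0.04243 -0.01232]
  R  [+0.03188 +0.88534 -0.46385]
  R  [+0.03059 +0.46300 +0.88583]
t = (+0.04988, -0.01729, +0.52585) m
tr R = 2.770195; θ = arccos((tr R − 1)/2) = 0.484093 rad = 27.736°
axis k = ((R−Rᵀ)₃₂, (R−Rᵀ)₁₃, (R−Rᵀ)₂₁) / (2 sinθ) = (+0.995741, -0.046103, +0.079838)
rvec = θ·k = (+0.482031, -0.022318, +0.038649)

rvec=(0.4820, -0.0223, 0.0386) tvec=(0.0499, -0.0173, 0.5259)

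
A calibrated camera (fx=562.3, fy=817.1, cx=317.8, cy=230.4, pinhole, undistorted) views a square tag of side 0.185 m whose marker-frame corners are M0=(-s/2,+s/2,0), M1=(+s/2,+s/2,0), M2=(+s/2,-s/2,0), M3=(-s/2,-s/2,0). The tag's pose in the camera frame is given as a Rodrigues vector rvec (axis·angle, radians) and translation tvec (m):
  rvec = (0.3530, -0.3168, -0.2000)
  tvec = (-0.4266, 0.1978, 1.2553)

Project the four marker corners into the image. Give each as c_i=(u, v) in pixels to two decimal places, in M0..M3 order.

Intrinsics K: fx=562.3, fy=817.1, cx=317.8, cy=230.4
Marker side s = 0.185 m; corners in marker frame (Z=0):
  M0 = (-0.0925, +0.0925, 0)
  M1 = (+0.0925, +0.0925, 0)
  M2 = (+0.0925, -0.0925, 0)
  M3 = (-0.0925, -0.0925, 0)
rvec = (0.3530, -0.3168, -0.2000), |rvec| = θ = 0.51475 rad = 29.493°
Rodrigues: sinθ=0.49232, 1−cosθ=0.12959; R = I + sinθ·[k]× + (1−cosθ)·[k]×²:
    [+0.93135 +0.13659 -0.33752]
    [-0.24598 +0.91950 -0.30663]
    [+0.26847 +0.36860 +0.88998]
t = (-0.4266, 0.1978, 1.2553) m
M0: Pc = R·M0+t = (-0.50012, +0.30561, +1.26456); u = 562.3·(-0.50012)/1.26456 + 317.8 = 95.4188, v = 817.1·(+0.30561)/1.26456 + 230.4 = 427.8681
M1: Pc = R·M1+t = (-0.32781, +0.26010, +1.31423); u = 562.3·(-0.32781)/1.31423 + 317.8 = 177.5426, v = 817.1·(+0.26010)/1.31423 + 230.4 = 392.1133
M2: Pc = R·M2+t = (-0.35308, +0.08999, +1.24604); u = 562.3·(-0.35308)/1.24604 + 317.8 = 158.4634, v = 817.1·(+0.08999)/1.24604 + 230.4 = 289.4142
M3: Pc = R·M3+t = (-0.52539, +0.13550, +1.19637); u = 562.3·(-0.52539)/1.19637 + 317.8 = 70.8665, v = 817.1·(+0.13550)/1.19637 + 230.4 = 322.9436

c0=(95.42, 427.87) c1=(177.54, 392.11) c2=(158.46, 289.41) c3=(70.87, 322.94)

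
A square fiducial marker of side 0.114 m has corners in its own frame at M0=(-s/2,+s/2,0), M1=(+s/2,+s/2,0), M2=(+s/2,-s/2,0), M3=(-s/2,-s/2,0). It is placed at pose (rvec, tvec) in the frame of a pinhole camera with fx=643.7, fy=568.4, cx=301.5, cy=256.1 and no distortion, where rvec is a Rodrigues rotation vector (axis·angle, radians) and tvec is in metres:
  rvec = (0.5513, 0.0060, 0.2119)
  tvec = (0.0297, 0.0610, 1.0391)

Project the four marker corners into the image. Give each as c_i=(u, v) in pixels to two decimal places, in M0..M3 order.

Intrinsics K: fx=643.7, fy=568.4, cx=301.5, cy=256.1
Marker side s = 0.114 m; corners in marker frame (Z=0):
  M0 = (-0.0570, +0.0570, 0)
  M1 = (+0.0570, +0.0570, 0)
  M2 = (+0.0570, -0.0570, 0)
  M3 = (-0.0570, -0.0570, 0)
rvec = (0.5513, 0.0060, 0.2119), |rvec| = θ = 0.59065 rad = 33.842°
Rodrigues: sinθ=0.55690, 1−cosθ=0.16942; R = I + sinθ·[k]× + (1−cosθ)·[k]×²:
    [+0.97818 -0.19819 +0.06239]
    [+0.20140 +0.83060 -0.51918]
    [+0.05107 +0.52042 +0.85238]
t = (0.0297, 0.0610, 1.0391) m
M0: Pc = R·M0+t = (-0.03735, +0.09686, +1.06585); u = 643.7·(-0.03735)/1.06585 + 301.5 = 278.9416, v = 568.4·(+0.09686)/1.06585 + 256.1 = 307.7559
M1: Pc = R·M1+t = (+0.07416, +0.11982, +1.07168); u = 643.7·(+0.07416)/1.07168 + 301.5 = 346.0438, v = 568.4·(+0.11982)/1.07168 + 256.1 = 319.6526
M2: Pc = R·M2+t = (+0.09675, +0.02514, +1.01235); u = 643.7·(+0.09675)/1.01235 + 301.5 = 363.0201, v = 568.4·(+0.02514)/1.01235 + 256.1 = 270.2129
M3: Pc = R·M3+t = (-0.01476, +0.00218, +1.00652); u = 643.7·(-0.01476)/1.00652 + 301.5 = 292.0609, v = 568.4·(+0.00218)/1.00652 + 256.1 = 257.3290

c0=(278.94, 307.76) c1=(346.04, 319.65) c2=(363.02, 270.21) c3=(292.06, 257.33)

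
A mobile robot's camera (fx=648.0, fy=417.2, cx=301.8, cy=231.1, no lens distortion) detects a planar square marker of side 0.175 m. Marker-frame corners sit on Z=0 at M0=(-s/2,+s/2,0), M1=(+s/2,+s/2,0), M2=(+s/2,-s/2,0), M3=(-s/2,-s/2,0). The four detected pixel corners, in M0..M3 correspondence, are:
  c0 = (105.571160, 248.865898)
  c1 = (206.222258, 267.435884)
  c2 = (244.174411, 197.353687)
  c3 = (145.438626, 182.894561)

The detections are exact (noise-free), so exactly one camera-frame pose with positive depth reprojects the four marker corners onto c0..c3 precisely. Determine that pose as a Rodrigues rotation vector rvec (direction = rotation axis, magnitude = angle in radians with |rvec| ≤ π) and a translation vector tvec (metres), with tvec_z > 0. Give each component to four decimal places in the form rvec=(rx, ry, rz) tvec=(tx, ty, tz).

rvec=(-0.2665, 0.2627, 0.2730) tvec=(-0.1952, -0.0187, 0.9933)

Intrinsics K: fx=648.0, fy=417.2, cx=301.8, cy=231.1
Marker side s = 0.175 m; corners in marker frame (Z=0):
  M0 = (-0.0875, +0.0875, 0)
  M1 = (+0.0875, +0.0875, 0)
  M2 = (+0.0875, -0.0875, 0)
  M3 = (-0.0875, -0.0875, 0)
Detected image corners:
  c0 = (105.571160, 248.865898) px
  c1 = (206.222258, 267.435884) px
  c2 = (244.174411, 197.353687) px
  c3 = (145.438626, 182.894561) px
Planar DLT: solve 8×8 A·h = b for H (H[2,2]=1):
  H  [+518.52800 -261.65313 +174.46231]
  H  [+28.89673 +338.35492 +223.26235]
  H  [-0.29108 -0.22339 +1.00000]
B = K⁻¹H; ‖b₁‖=1.006737, ‖b₂‖=1.006737; λ = 2/(‖b₁‖+‖b₂‖) = 0.993308, sign → tz>0 ⇒ λ=+0.993308
r₁ = λ·B[:,0] = (+0.92950,+0.22896,-0.28913); r₂ = λ·B[:,1] = (-0.29774,+0.92850,-0.22190)
r₃ = r₁×r₂ = (+0.21766,+0.29234,+0.93122); SVD([r₁ r₂ r₃]) → R = UVᵀ:
  R  [+0.92950 -0.29774 +0.21766]
  R  [+0.22896 +0.92850 +0.29234]
  R  [-0.28913 -0.22190 +0.93122]
t = (-0.19519, -0.01866, +0.99331) m
tr R = 2.789221; θ = arccos((tr R − 1)/2) = 0.463237 rad = 26.542°
axis k = ((R−Rᵀ)₃₂, (R−Rᵀ)₁₃, (R−Rᵀ)₂₁) / (2 sinθ) = (-0.575405, +0.567076, +0.589350)
rvec = θ·k = (-0.266549, +0.262690, +0.273009)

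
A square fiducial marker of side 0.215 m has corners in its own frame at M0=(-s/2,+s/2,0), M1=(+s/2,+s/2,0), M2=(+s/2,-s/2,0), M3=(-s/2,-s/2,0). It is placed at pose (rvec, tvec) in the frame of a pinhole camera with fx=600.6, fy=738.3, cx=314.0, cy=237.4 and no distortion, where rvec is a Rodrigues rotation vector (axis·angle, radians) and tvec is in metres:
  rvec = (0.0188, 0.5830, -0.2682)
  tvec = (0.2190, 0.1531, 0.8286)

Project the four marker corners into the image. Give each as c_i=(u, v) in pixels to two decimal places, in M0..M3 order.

Intrinsics K: fx=600.6, fy=738.3, cx=314.0, cy=237.4
Marker side s = 0.215 m; corners in marker frame (Z=0):
  M0 = (-0.1075, +0.1075, 0)
  M1 = (+0.1075, +0.1075, 0)
  M2 = (+0.1075, -0.1075, 0)
  M3 = (-0.1075, -0.1075, 0)
rvec = (0.0188, 0.5830, -0.2682), |rvec| = θ = 0.64201 rad = 36.784°
Rodrigues: sinθ=0.59880, 1−cosθ=0.19910; R = I + sinθ·[k]× + (1−cosθ)·[k]×²:
    [+0.80107 +0.25545 +0.54133]
    [-0.24486 +0.96508 -0.09307]
    [-0.54620 -0.05800 +0.83564]
t = (0.2190, 0.1531, 0.8286) m
M0: Pc = R·M0+t = (+0.16035, +0.28317, +0.88108); u = 600.6·(+0.16035)/0.88108 + 314.0 = 423.3017, v = 738.3·(+0.28317)/0.88108 + 237.4 = 474.6801
M1: Pc = R·M1+t = (+0.33258, +0.23052, +0.76365); u = 600.6·(+0.33258)/0.76365 + 314.0 = 575.5661, v = 738.3·(+0.23052)/0.76365 + 237.4 = 460.2722
M2: Pc = R·M2+t = (+0.27765, +0.02303, +0.77612); u = 600.6·(+0.27765)/0.77612 + 314.0 = 528.8631, v = 738.3·(+0.02303)/0.77612 + 237.4 = 259.3093
M3: Pc = R·M3+t = (+0.10542, +0.07568, +0.89355); u = 600.6·(+0.10542)/0.89355 + 314.0 = 384.8613, v = 738.3·(+0.07568)/0.89355 + 237.4 = 299.9274

c0=(423.30, 474.68) c1=(575.57, 460.27) c2=(528.86, 259.31) c3=(384.86, 299.93)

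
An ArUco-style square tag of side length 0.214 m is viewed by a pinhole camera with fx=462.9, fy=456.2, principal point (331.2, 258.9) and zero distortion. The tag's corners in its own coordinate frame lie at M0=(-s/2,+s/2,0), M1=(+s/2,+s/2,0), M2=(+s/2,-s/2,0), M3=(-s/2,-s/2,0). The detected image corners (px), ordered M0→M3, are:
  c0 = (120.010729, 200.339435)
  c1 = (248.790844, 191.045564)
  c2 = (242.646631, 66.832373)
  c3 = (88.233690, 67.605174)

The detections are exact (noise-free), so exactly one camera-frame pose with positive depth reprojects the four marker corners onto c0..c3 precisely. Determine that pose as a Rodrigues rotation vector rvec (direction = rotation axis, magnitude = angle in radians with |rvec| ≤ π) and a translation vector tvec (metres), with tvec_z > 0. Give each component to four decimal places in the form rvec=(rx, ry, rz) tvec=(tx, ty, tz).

rvec=(0.6371, -0.2824, -0.0269) tvec=(-0.2437, -0.1974, 0.7378)

Intrinsics K: fx=462.9, fy=456.2, cx=331.2, cy=258.9
Marker side s = 0.214 m; corners in marker frame (Z=0):
  M0 = (-0.1070, +0.1070, 0)
  M1 = (+0.1070, +0.1070, 0)
  M2 = (+0.1070, -0.1070, 0)
  M3 = (-0.1070, -0.1070, 0)
Detected image corners:
  c0 = (120.010729, 200.339435) px
  c1 = (248.790844, 191.045564) px
  c2 = (242.646631, 66.832373) px
  c3 = (88.233690, 67.605174) px
Planar DLT: solve 8×8 A·h = b for H (H[2,2]=1):
  H  [+716.23538 +226.38922 +178.31757]
  H  [+19.63860 +704.81115 +136.86393]
  H  [+0.34128 +0.80022 +1.00000]
B = K⁻¹H; ‖b₁‖=1.355441, ‖b₂‖=1.355441; λ = 2/(‖b₁‖+‖b₂‖) = 0.737767, sign → tz>0 ⇒ λ=+0.737767
r₁ = λ·B[:,0] = (+0.96138,-0.11113,+0.25179); r₂ = λ·B[:,1] = (-0.06159,+0.80477,+0.59038)
r₃ = r₁×r₂ = (-0.26824,-0.58309,+0.76685); SVD([r₁ r₂ r₃]) → R = UVᵀ:
  R  [+0.96138 -0.06159 -0.26824]
  R  [-0.11113 +0.80477 -0.58309]
  R  [+0.25179 +0.59038 +0.76685]
t = (-0.24366, -0.19736, +0.73777) m
tr R = 2.533004; θ = arccos((tr R − 1)/2) = 0.697420 rad = 39.959°
axis k = ((R−Rᵀ)₃₂, (R−Rᵀ)₁₃, (R−Rᵀ)₂₁) / (2 sinθ) = (+0.913567, -0.404855, -0.038570)
rvec = θ·k = (+0.637140, -0.282354, -0.026899)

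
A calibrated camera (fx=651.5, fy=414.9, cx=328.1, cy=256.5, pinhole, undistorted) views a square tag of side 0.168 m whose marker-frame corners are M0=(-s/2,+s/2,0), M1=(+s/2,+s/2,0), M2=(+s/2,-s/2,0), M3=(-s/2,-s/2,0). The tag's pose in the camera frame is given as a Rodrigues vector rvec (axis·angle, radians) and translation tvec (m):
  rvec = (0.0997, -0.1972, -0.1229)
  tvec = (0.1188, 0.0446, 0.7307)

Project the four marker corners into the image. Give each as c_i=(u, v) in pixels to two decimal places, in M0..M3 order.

c0=(369.89, 335.91) c1=(509.05, 320.46) c2=(497.01, 228.71) c3=(353.64, 240.43)

Intrinsics K: fx=651.5, fy=414.9, cx=328.1, cy=256.5
Marker side s = 0.168 m; corners in marker frame (Z=0):
  M0 = (-0.0840, +0.0840, 0)
  M1 = (+0.0840, +0.0840, 0)
  M2 = (+0.0840, -0.0840, 0)
  M3 = (-0.0840, -0.0840, 0)
rvec = (0.0997, -0.1972, -0.1229), |rvec| = θ = 0.25285 rad = 14.487°
Rodrigues: sinθ=0.25016, 1−cosθ=0.03180; R = I + sinθ·[k]× + (1−cosθ)·[k]×²:
    [+0.97315 +0.11182 -0.20120]
    [-0.13137 +0.98754 -0.08659]
    [+0.18901 +0.11069 +0.97572]
t = (0.1188, 0.0446, 0.7307) m
M0: Pc = R·M0+t = (+0.04645, +0.13859, +0.72412); u = 651.5·(+0.04645)/0.72412 + 328.1 = 369.8900, v = 414.9·(+0.13859)/0.72412 + 256.5 = 335.9074
M1: Pc = R·M1+t = (+0.20994, +0.11652, +0.75588); u = 651.5·(+0.20994)/0.75588 + 328.1 = 509.0477, v = 414.9·(+0.11652)/0.75588 + 256.5 = 320.4570
M2: Pc = R·M2+t = (+0.19115, -0.04939, +0.73728); u = 651.5·(+0.19115)/0.73728 + 328.1 = 497.0123, v = 414.9·(-0.04939)/0.73728 + 256.5 = 228.7066
M3: Pc = R·M3+t = (+0.02766, -0.02732, +0.70552); u = 651.5·(+0.02766)/0.70552 + 328.1 = 353.6448, v = 414.9·(-0.02732)/0.70552 + 256.5 = 240.4348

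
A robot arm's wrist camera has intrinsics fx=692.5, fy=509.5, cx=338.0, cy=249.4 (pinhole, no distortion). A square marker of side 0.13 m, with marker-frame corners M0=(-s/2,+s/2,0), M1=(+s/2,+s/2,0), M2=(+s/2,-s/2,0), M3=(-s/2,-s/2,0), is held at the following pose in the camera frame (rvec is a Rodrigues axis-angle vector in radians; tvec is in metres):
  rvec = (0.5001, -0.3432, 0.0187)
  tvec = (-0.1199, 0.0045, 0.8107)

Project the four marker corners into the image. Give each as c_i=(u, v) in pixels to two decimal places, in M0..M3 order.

c0=(179.42, 290.34) c1=(285.66, 283.28) c2=(293.02, 213.25) c3=(178.69, 216.95)

Intrinsics K: fx=692.5, fy=509.5, cx=338.0, cy=249.4
Marker side s = 0.13 m; corners in marker frame (Z=0):
  M0 = (-0.0650, +0.0650, 0)
  M1 = (+0.0650, +0.0650, 0)
  M2 = (+0.0650, -0.0650, 0)
  M3 = (-0.0650, -0.0650, 0)
rvec = (0.5001, -0.3432, 0.0187), |rvec| = θ = 0.60682 rad = 34.768°
Rodrigues: sinθ=0.57026, 1−cosθ=0.17854; R = I + sinθ·[k]× + (1−cosθ)·[k]×²:
    [+0.94272 -0.10079 -0.31799]
    [-0.06564 +0.87857 -0.47308]
    [+0.32706 +0.46686 +0.82163]
t = (-0.1199, 0.0045, 0.8107) m
M0: Pc = R·M0+t = (-0.18773, +0.06587, +0.81979); u = 692.5·(-0.18773)/0.81979 + 338.0 = 179.4200, v = 509.5·(+0.06587)/0.81979 + 249.4 = 290.3408
M1: Pc = R·M1+t = (-0.06517, +0.05734, +0.86230); u = 692.5·(-0.06517)/0.86230 + 338.0 = 285.6597, v = 509.5·(+0.05734)/0.86230 + 249.4 = 283.2800
M2: Pc = R·M2+t = (-0.05207, -0.05687, +0.80161); u = 692.5·(-0.05207)/0.80161 + 338.0 = 293.0161, v = 509.5·(-0.05687)/0.80161 + 249.4 = 213.2513
M3: Pc = R·M3+t = (-0.17463, -0.04834, +0.75910); u = 692.5·(-0.17463)/0.75910 + 338.0 = 178.6943, v = 509.5·(-0.04834)/0.75910 + 249.4 = 216.9543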